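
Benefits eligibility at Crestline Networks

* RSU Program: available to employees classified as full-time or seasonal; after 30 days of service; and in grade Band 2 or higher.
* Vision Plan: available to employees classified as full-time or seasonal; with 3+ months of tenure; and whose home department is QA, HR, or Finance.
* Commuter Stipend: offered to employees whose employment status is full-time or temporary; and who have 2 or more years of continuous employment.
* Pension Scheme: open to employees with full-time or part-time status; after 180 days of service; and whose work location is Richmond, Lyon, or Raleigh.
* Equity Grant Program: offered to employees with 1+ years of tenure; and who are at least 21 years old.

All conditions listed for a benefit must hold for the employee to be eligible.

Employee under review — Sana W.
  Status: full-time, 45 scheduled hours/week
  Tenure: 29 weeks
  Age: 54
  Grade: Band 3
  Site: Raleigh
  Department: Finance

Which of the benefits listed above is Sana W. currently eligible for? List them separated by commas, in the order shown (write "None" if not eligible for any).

RSU Program, Vision Plan, Pension Scheme

RSU Program — status full-time ✓; service 29 weeks ≥ 30 days ✓; grade Band 3 ≥ Band 2 ✓ → eligible.
Vision Plan — status full-time ✓; service 29 weeks ≥ 3 months (≈90 days) ✓; dept Finance ✓ → eligible.
Commuter Stipend — status full-time ✓; service 29 weeks < 2 years (≈730 days) ✗ → not eligible.
Pension Scheme — status full-time ✓; service 29 weeks ≥ 180 days ✓; site Raleigh ✓ → eligible.
Equity Grant Program — service 29 weeks < 1 year (≈365 days) ✗ → not eligible.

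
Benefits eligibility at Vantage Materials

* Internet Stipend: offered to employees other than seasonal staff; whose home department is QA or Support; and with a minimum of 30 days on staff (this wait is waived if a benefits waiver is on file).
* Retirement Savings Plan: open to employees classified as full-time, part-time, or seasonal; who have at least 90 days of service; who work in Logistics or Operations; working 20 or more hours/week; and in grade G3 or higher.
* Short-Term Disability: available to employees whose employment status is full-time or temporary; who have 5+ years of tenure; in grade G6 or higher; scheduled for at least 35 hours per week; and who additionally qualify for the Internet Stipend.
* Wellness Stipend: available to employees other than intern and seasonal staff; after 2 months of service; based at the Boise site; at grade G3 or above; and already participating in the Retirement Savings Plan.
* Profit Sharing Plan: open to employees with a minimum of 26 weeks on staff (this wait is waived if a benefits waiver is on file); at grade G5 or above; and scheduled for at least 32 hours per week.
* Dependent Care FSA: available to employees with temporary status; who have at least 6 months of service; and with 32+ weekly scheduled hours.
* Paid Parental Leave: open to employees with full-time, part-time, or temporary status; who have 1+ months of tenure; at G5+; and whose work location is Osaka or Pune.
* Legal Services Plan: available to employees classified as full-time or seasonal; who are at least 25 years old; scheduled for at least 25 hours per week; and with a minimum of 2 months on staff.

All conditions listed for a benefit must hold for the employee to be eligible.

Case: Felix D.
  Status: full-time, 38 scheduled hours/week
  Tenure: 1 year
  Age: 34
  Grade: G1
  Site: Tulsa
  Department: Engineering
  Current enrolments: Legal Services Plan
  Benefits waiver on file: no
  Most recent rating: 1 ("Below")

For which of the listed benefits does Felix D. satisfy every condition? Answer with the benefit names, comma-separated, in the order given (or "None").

Internet Stipend — status full-time ✓ (not excluded); dept Engineering ✗ → not eligible.
Retirement Savings Plan — status full-time ✓; service 1 year ≥ 90 days ✓; dept Engineering ✗ → not eligible.
Short-Term Disability — status full-time ✓; service 1 year < 5 years ✗ → not eligible.
Wellness Stipend — status full-time ✓ (not excluded); service 1 year ≥ 2 months (≈60 days) ✓; site Tulsa ✗ (not Boise) → not eligible.
Profit Sharing Plan — no waiver, service 1 year ≥ 26 weeks (≈182 days) ✓; grade G1 < G5 ✗ → not eligible.
Dependent Care FSA — status full-time ✗ (requires temporary) → not eligible.
Paid Parental Leave — status full-time ✓; service 1 year ≥ 1 month (≈30 days) ✓; grade G1 < G5 ✗ → not eligible.
Legal Services Plan — status full-time ✓; age 34 ≥ 25 ✓; 38 hrs/wk ≥ 25 ✓; service 1 year ≥ 2 months (≈60 days) ✓ → eligible.

Legal Services Plan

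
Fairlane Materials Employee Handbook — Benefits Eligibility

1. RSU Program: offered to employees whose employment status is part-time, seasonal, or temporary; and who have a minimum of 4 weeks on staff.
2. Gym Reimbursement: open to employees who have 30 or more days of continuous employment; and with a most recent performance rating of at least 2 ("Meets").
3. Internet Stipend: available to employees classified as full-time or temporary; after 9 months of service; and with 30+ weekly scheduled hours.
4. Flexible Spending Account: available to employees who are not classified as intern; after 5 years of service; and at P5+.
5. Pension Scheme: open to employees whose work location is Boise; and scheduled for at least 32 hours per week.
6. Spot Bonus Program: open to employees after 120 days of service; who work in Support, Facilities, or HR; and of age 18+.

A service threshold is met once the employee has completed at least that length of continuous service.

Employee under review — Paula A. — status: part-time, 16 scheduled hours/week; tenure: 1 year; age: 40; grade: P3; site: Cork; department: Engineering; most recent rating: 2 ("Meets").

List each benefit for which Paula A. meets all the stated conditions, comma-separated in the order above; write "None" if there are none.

RSU Program, Gym Reimbursement

RSU Program — status part-time ✓; service 1 year ≥ 4 weeks (≈28 days) ✓ → eligible.
Gym Reimbursement — service 1 year ≥ 30 days ✓; rating 2 ≥ 2 ✓ → eligible.
Internet Stipend — status part-time ✗ (requires full-time or temporary) → not eligible.
Flexible Spending Account — status part-time ✓ (not excluded); service 1 year < 5 years ✗ → not eligible.
Pension Scheme — site Cork ✗ (not Boise) → not eligible.
Spot Bonus Program — service 1 year ≥ 120 days ✓; dept Engineering ✗ → not eligible.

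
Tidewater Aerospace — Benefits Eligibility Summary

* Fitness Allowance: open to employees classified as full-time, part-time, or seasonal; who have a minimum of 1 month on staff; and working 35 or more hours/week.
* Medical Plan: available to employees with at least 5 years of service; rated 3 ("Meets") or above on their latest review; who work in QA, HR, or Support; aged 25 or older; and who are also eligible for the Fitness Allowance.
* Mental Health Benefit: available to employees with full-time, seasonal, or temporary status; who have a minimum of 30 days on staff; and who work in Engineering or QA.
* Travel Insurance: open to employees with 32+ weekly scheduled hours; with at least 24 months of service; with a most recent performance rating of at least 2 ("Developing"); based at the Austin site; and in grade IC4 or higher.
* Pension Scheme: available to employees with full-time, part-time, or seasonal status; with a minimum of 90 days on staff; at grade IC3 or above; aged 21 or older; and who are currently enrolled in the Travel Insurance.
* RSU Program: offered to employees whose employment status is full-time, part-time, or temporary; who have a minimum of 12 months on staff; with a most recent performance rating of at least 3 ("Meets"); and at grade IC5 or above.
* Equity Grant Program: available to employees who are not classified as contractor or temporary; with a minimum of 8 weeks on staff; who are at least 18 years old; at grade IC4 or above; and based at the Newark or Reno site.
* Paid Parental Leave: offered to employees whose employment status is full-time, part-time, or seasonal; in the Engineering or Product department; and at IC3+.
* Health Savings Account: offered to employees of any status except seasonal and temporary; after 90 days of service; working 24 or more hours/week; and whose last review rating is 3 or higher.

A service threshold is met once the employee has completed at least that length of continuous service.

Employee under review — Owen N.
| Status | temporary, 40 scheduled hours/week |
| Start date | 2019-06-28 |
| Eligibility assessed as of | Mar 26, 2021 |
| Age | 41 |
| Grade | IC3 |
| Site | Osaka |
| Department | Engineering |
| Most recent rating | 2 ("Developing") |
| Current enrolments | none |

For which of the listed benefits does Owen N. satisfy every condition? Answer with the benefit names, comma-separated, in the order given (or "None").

Service from 2019-06-28 to Mar 26, 2021: 637 days.
Fitness Allowance — status temporary ✗ (requires full-time, part-time, or seasonal) → not eligible.
Medical Plan — service 637 days < 5 years (≈1825 days) ✗ → not eligible.
Mental Health Benefit — status temporary ✓; service 637 days ≥ 30 days ✓; dept Engineering ✓ → eligible.
Travel Insurance — 40 hrs/wk ≥ 32 ✓; service 637 days < 24 months (≈720 days) ✗ → not eligible.
Pension Scheme — status temporary ✗ (requires full-time, part-time, or seasonal) → not eligible.
RSU Program — status temporary ✓; service 637 days ≥ 12 months (≈360 days) ✓; rating 2 < 3 ✗ → not eligible.
Equity Grant Program — status temporary ✗ (excluded) → not eligible.
Paid Parental Leave — status temporary ✗ (requires full-time, part-time, or seasonal) → not eligible.
Health Savings Account — status temporary ✗ (excluded) → not eligible.

Mental Health Benefit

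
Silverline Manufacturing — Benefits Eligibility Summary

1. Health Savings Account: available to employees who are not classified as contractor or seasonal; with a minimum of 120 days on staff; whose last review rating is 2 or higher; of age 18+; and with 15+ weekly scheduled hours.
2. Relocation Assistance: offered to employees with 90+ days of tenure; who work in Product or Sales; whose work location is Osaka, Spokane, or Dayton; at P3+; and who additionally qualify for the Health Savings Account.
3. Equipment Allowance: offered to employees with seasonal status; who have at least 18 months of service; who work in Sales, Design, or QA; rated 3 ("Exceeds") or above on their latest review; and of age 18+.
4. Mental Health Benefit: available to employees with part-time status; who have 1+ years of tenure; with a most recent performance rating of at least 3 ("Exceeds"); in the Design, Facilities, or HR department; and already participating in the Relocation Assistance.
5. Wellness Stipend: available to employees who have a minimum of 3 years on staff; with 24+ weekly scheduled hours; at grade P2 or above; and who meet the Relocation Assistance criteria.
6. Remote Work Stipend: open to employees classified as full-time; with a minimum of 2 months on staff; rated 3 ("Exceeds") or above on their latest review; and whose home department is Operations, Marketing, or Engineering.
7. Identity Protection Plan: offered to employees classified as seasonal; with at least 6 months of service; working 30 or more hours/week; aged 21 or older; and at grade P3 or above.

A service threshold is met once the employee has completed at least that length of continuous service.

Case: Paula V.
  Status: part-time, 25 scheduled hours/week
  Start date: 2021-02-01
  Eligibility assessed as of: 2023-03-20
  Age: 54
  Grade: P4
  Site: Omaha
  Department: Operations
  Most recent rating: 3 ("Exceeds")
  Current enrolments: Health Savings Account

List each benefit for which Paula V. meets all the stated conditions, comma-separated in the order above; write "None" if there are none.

Service from 2021-02-01 to 2023-03-20: 777 days.
Health Savings Account — status part-time ✓ (not excluded); service 777 days ≥ 120 days ✓; rating 3 ≥ 2 ✓; age 54 ≥ 18 ✓; 25 hrs/wk ≥ 15 ✓ → eligible.
Relocation Assistance — service 777 days ≥ 90 days ✓; dept Operations ✗ → not eligible.
Equipment Allowance — status part-time ✗ (requires seasonal) → not eligible.
Mental Health Benefit — status part-time ✓; service 777 days ≥ 1 year (≈365 days) ✓; rating 3 ≥ 3 ✓; dept Operations ✗ → not eligible.
Wellness Stipend — service 777 days < 3 years (≈1095 days) ✗ → not eligible.
Remote Work Stipend — status part-time ✗ (requires full-time) → not eligible.
Identity Protection Plan — status part-time ✗ (requires seasonal) → not eligible.

Health Savings Account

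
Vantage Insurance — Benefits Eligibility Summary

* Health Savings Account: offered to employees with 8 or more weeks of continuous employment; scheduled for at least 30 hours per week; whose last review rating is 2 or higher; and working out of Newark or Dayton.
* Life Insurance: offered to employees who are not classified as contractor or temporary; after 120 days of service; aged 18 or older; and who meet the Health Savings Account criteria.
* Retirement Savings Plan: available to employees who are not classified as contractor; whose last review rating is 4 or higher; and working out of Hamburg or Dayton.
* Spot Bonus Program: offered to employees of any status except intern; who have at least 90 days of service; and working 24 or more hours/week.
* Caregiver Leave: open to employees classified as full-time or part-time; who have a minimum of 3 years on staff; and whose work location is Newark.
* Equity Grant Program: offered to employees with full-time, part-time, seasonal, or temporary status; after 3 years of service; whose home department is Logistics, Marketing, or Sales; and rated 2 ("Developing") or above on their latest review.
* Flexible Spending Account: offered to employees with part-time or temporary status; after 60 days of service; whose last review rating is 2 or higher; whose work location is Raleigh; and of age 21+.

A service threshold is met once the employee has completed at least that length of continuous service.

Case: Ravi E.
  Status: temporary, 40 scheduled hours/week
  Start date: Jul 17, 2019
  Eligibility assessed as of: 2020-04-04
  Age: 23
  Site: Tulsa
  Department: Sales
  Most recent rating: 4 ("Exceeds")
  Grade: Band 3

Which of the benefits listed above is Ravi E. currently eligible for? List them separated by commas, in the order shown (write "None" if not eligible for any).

Service from Jul 17, 2019 to 2020-04-04: 262 days.
Health Savings Account — service 262 days ≥ 8 weeks (≈56 days) ✓; 40 hrs/wk ≥ 30 ✓; rating 4 ≥ 2 ✓; site Tulsa ✗ (not Newark or Dayton) → not eligible.
Life Insurance — status temporary ✗ (excluded) → not eligible.
Retirement Savings Plan — status temporary ✓ (not excluded); rating 4 ≥ 4 ✓; site Tulsa ✗ (not Hamburg or Dayton) → not eligible.
Spot Bonus Program — status temporary ✓ (not excluded); service 262 days ≥ 90 days ✓; 40 hrs/wk ≥ 24 ✓ → eligible.
Caregiver Leave — status temporary ✗ (requires full-time or part-time) → not eligible.
Equity Grant Program — status temporary ✓; service 262 days < 3 years (≈1095 days) ✗ → not eligible.
Flexible Spending Account — status temporary ✓; service 262 days ≥ 60 days ✓; rating 4 ≥ 2 ✓; site Tulsa ✗ (not Raleigh) → not eligible.

Spot Bonus Program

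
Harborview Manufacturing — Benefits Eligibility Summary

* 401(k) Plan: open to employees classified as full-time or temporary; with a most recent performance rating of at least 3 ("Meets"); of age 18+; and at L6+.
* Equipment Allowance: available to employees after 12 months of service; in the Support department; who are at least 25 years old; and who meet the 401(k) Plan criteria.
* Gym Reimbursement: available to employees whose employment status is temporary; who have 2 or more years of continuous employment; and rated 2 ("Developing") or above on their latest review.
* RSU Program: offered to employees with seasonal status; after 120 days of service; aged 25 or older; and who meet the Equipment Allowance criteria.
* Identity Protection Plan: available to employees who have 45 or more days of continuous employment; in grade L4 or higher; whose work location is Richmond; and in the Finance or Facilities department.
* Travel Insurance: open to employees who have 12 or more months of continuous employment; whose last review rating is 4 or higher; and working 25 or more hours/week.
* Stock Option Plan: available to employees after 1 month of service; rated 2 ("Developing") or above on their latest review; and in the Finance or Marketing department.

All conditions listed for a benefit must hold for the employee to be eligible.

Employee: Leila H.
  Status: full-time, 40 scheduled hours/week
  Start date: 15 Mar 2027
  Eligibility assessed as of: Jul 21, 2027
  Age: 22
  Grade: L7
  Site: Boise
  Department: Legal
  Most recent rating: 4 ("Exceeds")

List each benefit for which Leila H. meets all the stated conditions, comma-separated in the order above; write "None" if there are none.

401(k) Plan

Service from 15 Mar 2027 to Jul 21, 2027: 128 days.
401(k) Plan — status full-time ✓; rating 4 ≥ 3 ✓; age 22 ≥ 18 ✓; grade L7 ≥ L6 ✓ → eligible.
Equipment Allowance — service 128 days < 12 months (≈360 days) ✗ → not eligible.
Gym Reimbursement — status full-time ✗ (requires temporary) → not eligible.
RSU Program — status full-time ✗ (requires seasonal) → not eligible.
Identity Protection Plan — service 128 days ≥ 45 days ✓; grade L7 ≥ L4 ✓; site Boise ✗ (not Richmond) → not eligible.
Travel Insurance — service 128 days < 12 months (≈360 days) ✗ → not eligible.
Stock Option Plan — service 128 days ≥ 1 month (≈30 days) ✓; rating 4 ≥ 2 ✓; dept Legal ✗ → not eligible.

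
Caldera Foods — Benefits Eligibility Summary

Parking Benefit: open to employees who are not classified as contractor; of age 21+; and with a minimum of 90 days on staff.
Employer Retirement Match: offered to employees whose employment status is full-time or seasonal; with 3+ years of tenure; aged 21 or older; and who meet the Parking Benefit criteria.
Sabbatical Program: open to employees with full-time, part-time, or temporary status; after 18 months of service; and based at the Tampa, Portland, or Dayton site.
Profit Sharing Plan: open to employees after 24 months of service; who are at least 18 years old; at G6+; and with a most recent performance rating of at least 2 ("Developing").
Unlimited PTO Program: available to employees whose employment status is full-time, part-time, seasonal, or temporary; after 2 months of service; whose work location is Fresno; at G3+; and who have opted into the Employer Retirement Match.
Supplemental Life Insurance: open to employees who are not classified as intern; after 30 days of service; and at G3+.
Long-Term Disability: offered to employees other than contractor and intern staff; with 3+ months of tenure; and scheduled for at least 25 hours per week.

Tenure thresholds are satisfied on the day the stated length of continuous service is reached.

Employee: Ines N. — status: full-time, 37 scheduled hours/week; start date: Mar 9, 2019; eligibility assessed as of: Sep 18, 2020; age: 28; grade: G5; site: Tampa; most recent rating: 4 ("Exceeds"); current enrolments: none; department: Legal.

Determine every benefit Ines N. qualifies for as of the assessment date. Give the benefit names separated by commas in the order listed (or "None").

Service from Mar 9, 2019 to Sep 18, 2020: 559 days.
Parking Benefit — status full-time ✓ (not excluded); age 28 ≥ 21 ✓; service 559 days ≥ 90 days ✓ → eligible.
Employer Retirement Match — status full-time ✓; service 559 days < 3 years (≈1095 days) ✗ → not eligible.
Sabbatical Program — status full-time ✓; service 559 days ≥ 18 months (≈540 days) ✓; site Tampa ✓ → eligible.
Profit Sharing Plan — service 559 days < 24 months (≈720 days) ✗ → not eligible.
Unlimited PTO Program — status full-time ✓; service 559 days ≥ 2 months (≈60 days) ✓; site Tampa ✗ (not Fresno) → not eligible.
Supplemental Life Insurance — status full-time ✓ (not excluded); service 559 days ≥ 30 days ✓; grade G5 ≥ G3 ✓ → eligible.
Long-Term Disability — status full-time ✓ (not excluded); service 559 days ≥ 3 months (≈90 days) ✓; 37 hrs/wk ≥ 25 ✓ → eligible.

Parking Benefit, Sabbatical Program, Supplemental Life Insurance, Long-Term Disability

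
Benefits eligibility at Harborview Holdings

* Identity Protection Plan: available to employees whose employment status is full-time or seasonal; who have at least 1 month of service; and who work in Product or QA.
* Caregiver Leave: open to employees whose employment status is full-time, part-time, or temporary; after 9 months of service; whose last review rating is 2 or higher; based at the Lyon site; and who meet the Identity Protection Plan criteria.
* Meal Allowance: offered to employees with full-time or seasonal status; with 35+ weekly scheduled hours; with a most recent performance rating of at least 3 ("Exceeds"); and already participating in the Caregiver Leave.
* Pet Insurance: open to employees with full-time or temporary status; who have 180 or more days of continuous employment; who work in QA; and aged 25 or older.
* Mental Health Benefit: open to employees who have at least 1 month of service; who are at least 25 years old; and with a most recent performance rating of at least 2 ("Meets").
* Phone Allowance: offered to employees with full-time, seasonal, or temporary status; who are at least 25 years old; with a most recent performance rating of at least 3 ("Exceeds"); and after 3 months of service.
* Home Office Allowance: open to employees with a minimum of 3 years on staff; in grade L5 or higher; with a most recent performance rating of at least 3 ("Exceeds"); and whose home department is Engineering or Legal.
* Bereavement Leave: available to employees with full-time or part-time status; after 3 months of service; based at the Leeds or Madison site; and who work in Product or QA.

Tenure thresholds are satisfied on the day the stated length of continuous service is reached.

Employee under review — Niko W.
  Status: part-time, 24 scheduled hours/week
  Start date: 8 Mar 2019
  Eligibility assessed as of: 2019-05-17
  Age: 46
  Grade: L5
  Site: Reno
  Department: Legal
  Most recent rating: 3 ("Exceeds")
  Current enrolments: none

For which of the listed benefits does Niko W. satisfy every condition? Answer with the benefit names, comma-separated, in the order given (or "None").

Service from 8 Mar 2019 to 2019-05-17: 70 days.
Identity Protection Plan — status part-time ✗ (requires full-time or seasonal) → not eligible.
Caregiver Leave — status part-time ✓; service 70 days < 9 months (≈270 days) ✗ → not eligible.
Meal Allowance — status part-time ✗ (requires full-time or seasonal) → not eligible.
Pet Insurance — status part-time ✗ (requires full-time or temporary) → not eligible.
Mental Health Benefit — service 70 days ≥ 1 month (≈30 days) ✓; age 46 ≥ 25 ✓; rating 3 ≥ 2 ✓ → eligible.
Phone Allowance — status part-time ✗ (requires full-time, seasonal, or temporary) → not eligible.
Home Office Allowance — service 70 days < 3 years (≈1095 days) ✗ → not eligible.
Bereavement Leave — status part-time ✓; service 70 days < 3 months (≈90 days) ✗ → not eligible.

Mental Health Benefit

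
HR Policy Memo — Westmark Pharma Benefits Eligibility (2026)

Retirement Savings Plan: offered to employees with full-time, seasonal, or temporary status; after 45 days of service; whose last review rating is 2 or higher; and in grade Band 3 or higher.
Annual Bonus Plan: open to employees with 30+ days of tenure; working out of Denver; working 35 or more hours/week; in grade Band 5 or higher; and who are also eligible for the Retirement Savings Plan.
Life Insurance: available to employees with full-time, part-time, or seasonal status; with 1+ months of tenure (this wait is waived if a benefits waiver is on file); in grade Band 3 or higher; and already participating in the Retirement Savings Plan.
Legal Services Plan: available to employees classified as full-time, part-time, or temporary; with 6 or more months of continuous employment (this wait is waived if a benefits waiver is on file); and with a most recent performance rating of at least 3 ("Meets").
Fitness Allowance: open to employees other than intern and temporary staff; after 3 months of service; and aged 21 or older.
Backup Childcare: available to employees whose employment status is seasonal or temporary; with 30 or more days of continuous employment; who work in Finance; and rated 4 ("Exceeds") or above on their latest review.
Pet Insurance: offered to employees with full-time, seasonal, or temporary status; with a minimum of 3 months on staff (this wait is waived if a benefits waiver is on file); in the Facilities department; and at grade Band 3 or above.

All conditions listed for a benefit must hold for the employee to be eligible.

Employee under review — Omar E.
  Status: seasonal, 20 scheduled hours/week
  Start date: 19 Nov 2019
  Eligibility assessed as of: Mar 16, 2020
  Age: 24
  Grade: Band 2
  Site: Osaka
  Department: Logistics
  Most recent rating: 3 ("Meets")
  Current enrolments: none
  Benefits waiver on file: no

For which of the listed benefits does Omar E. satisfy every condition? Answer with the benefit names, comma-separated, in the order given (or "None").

Service from 19 Nov 2019 to Mar 16, 2020: 118 days.
Retirement Savings Plan — status seasonal ✓; service 118 days ≥ 45 days ✓; rating 3 ≥ 2 ✓; grade Band 2 < Band 3 ✗ → not eligible.
Annual Bonus Plan — service 118 days ≥ 30 days ✓; site Osaka ✗ (not Denver) → not eligible.
Life Insurance — status seasonal ✓; no waiver, service 118 days ≥ 1 month (≈30 days) ✓; grade Band 2 < Band 3 ✗ → not eligible.
Legal Services Plan — status seasonal ✗ (requires full-time, part-time, or temporary) → not eligible.
Fitness Allowance — status seasonal ✓ (not excluded); service 118 days ≥ 3 months (≈90 days) ✓; age 24 ≥ 21 ✓ → eligible.
Backup Childcare — status seasonal ✓; service 118 days ≥ 30 days ✓; dept Logistics ✗ → not eligible.
Pet Insurance — status seasonal ✓; no waiver, service 118 days ≥ 3 months (≈90 days) ✓; dept Logistics ✗ → not eligible.

Fitness Allowance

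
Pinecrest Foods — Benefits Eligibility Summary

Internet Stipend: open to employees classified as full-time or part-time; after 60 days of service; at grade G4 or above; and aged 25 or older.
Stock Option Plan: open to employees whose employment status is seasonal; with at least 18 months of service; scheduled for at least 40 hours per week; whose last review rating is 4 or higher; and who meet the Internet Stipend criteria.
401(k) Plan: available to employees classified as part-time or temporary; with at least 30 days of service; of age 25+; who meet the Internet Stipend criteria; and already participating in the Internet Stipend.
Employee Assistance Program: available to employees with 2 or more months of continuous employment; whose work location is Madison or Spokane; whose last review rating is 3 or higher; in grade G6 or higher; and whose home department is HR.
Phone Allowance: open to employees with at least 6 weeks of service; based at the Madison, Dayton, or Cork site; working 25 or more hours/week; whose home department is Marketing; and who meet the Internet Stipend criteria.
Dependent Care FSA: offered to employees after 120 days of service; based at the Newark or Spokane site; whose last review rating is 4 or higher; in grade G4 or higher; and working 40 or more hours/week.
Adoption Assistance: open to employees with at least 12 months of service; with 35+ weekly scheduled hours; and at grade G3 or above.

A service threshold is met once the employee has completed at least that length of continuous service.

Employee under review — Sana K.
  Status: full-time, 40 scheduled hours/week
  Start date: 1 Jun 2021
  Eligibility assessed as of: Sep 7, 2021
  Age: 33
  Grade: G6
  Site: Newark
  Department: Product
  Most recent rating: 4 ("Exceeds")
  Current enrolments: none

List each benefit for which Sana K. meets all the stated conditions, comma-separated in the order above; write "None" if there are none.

Internet Stipend

Service from 1 Jun 2021 to Sep 7, 2021: 98 days.
Internet Stipend — status full-time ✓; service 98 days ≥ 60 days ✓; grade G6 ≥ G4 ✓; age 33 ≥ 25 ✓ → eligible.
Stock Option Plan — status full-time ✗ (requires seasonal) → not eligible.
401(k) Plan — status full-time ✗ (requires part-time or temporary) → not eligible.
Employee Assistance Program — service 98 days ≥ 2 months (≈60 days) ✓; site Newark ✗ (not Madison or Spokane) → not eligible.
Phone Allowance — service 98 days ≥ 6 weeks (≈42 days) ✓; site Newark ✗ (not Madison, Dayton, or Cork) → not eligible.
Dependent Care FSA — service 98 days < 120 days ✗ → not eligible.
Adoption Assistance — service 98 days < 12 months (≈360 days) ✗ → not eligible.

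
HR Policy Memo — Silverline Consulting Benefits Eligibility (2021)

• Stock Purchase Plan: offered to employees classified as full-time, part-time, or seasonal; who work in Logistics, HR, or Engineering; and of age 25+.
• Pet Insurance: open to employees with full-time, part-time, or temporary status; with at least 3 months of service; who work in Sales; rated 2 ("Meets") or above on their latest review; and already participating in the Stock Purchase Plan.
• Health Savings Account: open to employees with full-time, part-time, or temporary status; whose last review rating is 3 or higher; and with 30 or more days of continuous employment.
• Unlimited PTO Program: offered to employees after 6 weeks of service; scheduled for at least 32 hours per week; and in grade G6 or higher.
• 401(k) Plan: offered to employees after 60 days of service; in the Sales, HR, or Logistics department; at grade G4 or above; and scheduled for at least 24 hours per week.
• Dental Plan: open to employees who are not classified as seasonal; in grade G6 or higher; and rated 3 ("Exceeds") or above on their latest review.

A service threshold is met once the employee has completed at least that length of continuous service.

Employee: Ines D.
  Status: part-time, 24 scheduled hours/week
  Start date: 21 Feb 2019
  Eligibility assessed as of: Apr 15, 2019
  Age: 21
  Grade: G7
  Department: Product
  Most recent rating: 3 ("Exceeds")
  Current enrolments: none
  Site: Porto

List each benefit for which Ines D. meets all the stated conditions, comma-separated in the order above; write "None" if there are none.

Service from 21 Feb 2019 to Apr 15, 2019: 53 days.
Stock Purchase Plan — status part-time ✓; dept Product ✗ → not eligible.
Pet Insurance — status part-time ✓; service 53 days < 3 months (≈90 days) ✗ → not eligible.
Health Savings Account — status part-time ✓; rating 3 ≥ 3 ✓; service 53 days ≥ 30 days ✓ → eligible.
Unlimited PTO Program — service 53 days ≥ 6 weeks (≈42 days) ✓; 24 hrs/wk < 32 ✗ → not eligible.
401(k) Plan — service 53 days < 60 days ✗ → not eligible.
Dental Plan — status part-time ✓ (not excluded); grade G7 ≥ G6 ✓; rating 3 ≥ 3 ✓ → eligible.

Health Savings Account, Dental Plan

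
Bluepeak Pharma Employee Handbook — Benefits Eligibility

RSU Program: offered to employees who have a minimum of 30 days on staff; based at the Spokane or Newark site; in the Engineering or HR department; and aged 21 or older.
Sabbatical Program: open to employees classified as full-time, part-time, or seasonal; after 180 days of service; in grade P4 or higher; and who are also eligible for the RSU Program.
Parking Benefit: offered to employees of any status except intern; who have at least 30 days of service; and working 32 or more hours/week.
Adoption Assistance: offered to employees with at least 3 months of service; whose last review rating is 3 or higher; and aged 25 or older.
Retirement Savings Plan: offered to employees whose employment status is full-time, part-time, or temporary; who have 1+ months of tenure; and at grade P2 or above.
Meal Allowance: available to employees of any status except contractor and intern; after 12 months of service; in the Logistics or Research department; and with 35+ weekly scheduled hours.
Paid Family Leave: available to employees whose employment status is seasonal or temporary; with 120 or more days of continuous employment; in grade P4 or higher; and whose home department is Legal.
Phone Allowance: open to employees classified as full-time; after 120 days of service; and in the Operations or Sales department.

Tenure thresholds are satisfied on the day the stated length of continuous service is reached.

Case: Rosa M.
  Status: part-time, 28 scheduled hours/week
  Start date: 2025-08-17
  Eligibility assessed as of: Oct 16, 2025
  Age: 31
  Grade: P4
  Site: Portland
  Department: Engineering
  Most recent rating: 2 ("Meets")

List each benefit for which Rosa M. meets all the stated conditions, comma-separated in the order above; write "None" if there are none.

Retirement Savings Plan

Service from 2025-08-17 to Oct 16, 2025: 60 days.
RSU Program — service 60 days ≥ 30 days ✓; site Portland ✗ (not Spokane or Newark) → not eligible.
Sabbatical Program — status part-time ✓; service 60 days < 180 days ✗ → not eligible.
Parking Benefit — status part-time ✓ (not excluded); service 60 days ≥ 30 days ✓; 28 hrs/wk < 32 ✗ → not eligible.
Adoption Assistance — service 60 days < 3 months (≈90 days) ✗ → not eligible.
Retirement Savings Plan — status part-time ✓; service 60 days ≥ 1 month (≈30 days) ✓; grade P4 ≥ P2 ✓ → eligible.
Meal Allowance — status part-time ✓ (not excluded); service 60 days < 12 months (≈360 days) ✗ → not eligible.
Paid Family Leave — status part-time ✗ (requires seasonal or temporary) → not eligible.
Phone Allowance — status part-time ✗ (requires full-time) → not eligible.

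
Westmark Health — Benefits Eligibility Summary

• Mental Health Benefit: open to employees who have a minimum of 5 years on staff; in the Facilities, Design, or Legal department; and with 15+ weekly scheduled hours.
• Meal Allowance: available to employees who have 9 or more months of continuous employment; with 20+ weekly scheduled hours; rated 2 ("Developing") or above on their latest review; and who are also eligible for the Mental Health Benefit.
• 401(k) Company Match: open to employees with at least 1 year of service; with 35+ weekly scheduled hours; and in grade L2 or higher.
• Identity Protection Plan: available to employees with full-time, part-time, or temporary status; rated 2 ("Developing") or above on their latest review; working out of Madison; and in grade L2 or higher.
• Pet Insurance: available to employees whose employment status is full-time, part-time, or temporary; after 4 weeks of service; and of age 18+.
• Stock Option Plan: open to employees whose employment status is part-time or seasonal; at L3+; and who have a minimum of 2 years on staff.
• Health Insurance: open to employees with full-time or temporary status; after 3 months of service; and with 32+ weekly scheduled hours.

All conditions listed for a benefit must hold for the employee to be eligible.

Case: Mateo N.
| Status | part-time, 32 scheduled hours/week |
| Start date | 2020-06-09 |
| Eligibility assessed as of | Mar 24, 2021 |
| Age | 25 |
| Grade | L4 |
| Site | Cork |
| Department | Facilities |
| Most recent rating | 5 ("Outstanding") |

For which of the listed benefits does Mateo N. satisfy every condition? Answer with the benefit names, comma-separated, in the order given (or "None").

Pet Insurance

Service from 2020-06-09 to Mar 24, 2021: 288 days.
Mental Health Benefit — service 288 days < 5 years (≈1825 days) ✗ → not eligible.
Meal Allowance — service 288 days ≥ 9 months (≈270 days) ✓; 32 hrs/wk ≥ 20 ✓; rating 5 ≥ 2 ✓; not eligible for Mental Health Benefit ✗ → not eligible.
401(k) Company Match — service 288 days < 1 year (≈365 days) ✗ → not eligible.
Identity Protection Plan — status part-time ✓; rating 5 ≥ 2 ✓; site Cork ✗ (not Madison) → not eligible.
Pet Insurance — status part-time ✓; service 288 days ≥ 4 weeks (≈28 days) ✓; age 25 ≥ 18 ✓ → eligible.
Stock Option Plan — status part-time ✓; grade L4 ≥ L3 ✓; service 288 days < 2 years (≈730 days) ✗ → not eligible.
Health Insurance — status part-time ✗ (requires full-time or temporary) → not eligible.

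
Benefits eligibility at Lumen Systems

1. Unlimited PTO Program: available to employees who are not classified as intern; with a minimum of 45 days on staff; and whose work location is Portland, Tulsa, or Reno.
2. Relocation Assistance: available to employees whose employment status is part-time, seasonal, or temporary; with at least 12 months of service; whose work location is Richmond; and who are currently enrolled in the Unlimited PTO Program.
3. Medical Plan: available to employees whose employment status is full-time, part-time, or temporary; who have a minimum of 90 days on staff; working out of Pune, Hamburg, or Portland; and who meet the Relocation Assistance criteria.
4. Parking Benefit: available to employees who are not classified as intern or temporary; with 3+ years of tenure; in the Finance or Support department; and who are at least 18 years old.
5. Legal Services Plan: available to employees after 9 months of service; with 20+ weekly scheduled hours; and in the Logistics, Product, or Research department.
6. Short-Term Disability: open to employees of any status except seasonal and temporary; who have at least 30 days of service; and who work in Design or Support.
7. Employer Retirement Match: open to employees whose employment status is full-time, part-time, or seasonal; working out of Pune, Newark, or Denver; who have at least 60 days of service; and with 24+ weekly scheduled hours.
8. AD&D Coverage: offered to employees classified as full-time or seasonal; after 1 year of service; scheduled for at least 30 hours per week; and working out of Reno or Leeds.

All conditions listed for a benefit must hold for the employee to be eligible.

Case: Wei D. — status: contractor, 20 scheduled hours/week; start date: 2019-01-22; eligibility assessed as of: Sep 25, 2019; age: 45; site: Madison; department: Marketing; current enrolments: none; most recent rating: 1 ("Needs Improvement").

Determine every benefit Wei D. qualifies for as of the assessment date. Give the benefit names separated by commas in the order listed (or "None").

None

Service from 2019-01-22 to Sep 25, 2019: 246 days.
Unlimited PTO Program — status contractor ✓ (not excluded); service 246 days ≥ 45 days ✓; site Madison ✗ (not Portland, Tulsa, or Reno) → not eligible.
Relocation Assistance — status contractor ✗ (requires part-time, seasonal, or temporary) → not eligible.
Medical Plan — status contractor ✗ (requires full-time, part-time, or temporary) → not eligible.
Parking Benefit — status contractor ✓ (not excluded); service 246 days < 3 years (≈1095 days) ✗ → not eligible.
Legal Services Plan — service 246 days < 9 months (≈270 days) ✗ → not eligible.
Short-Term Disability — status contractor ✓ (not excluded); service 246 days ≥ 30 days ✓; dept Marketing ✗ → not eligible.
Employer Retirement Match — status contractor ✗ (requires full-time, part-time, or seasonal) → not eligible.
AD&D Coverage — status contractor ✗ (requires full-time or seasonal) → not eligible.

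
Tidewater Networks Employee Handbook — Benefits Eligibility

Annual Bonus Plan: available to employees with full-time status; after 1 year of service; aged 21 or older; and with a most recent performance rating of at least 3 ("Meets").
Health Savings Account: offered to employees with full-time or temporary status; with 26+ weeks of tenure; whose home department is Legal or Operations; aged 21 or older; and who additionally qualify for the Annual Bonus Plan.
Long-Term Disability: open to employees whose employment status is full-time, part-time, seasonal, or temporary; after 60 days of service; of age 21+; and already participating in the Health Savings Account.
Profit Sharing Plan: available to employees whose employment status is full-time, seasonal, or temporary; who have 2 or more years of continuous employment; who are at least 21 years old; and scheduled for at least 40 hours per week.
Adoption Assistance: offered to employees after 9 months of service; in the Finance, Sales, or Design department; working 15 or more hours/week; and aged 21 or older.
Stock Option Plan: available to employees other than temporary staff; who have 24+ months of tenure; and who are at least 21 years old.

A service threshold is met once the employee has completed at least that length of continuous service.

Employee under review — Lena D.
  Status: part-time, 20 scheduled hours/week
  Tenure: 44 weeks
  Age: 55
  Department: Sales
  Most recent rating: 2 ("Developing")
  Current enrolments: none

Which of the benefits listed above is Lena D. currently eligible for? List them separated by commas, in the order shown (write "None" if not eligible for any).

Adoption Assistance

Annual Bonus Plan — status part-time ✗ (requires full-time) → not eligible.
Health Savings Account — status part-time ✗ (requires full-time or temporary) → not eligible.
Long-Term Disability — status part-time ✓; service 44 weeks ≥ 60 days ✓; age 55 ≥ 21 ✓; not enrolled in Health Savings Account ✗ → not eligible.
Profit Sharing Plan — status part-time ✗ (requires full-time, seasonal, or temporary) → not eligible.
Adoption Assistance — service 44 weeks ≥ 9 months (≈270 days) ✓; dept Sales ✓; 20 hrs/wk ≥ 15 ✓; age 55 ≥ 21 ✓ → eligible.
Stock Option Plan — status part-time ✓ (not excluded); service 44 weeks < 24 months (≈720 days) ✗ → not eligible.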